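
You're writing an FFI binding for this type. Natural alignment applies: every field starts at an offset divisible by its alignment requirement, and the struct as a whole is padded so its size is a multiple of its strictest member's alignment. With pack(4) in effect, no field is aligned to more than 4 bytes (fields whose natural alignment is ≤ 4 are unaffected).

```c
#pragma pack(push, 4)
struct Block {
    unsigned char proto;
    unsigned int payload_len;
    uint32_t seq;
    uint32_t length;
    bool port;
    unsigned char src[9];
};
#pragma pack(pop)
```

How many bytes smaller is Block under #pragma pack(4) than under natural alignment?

natural layout:
  0..1  proto  (1B, 1-aligned)
  1..4  -- padding (3B)
  4..8  payload_len  (4B, 4-aligned)
  8..12  seq  (4B, 4-aligned)
  12..16  length  (4B, 4-aligned)
  16..17  port  (1B, 1-aligned)
  17..26  src  (9B, 1-aligned)
  26..28  -- tail padding (2B)
  sizeof = 28, alignof = 4
packed(4) layout:
  0..1  proto  (1B, 1-aligned)
  1..4  -- padding (3B)
  4..8  payload_len  (4B, 4-aligned)
  8..12  seq  (4B, 4-aligned)
  12..16  length  (4B, 4-aligned)
  16..17  port  (1B, 1-aligned)
  17..26  src  (9B, 1-aligned)
  26..28  -- tail padding (2B)
  sizeof = 28, alignof = 4
28 − 28 = 0

0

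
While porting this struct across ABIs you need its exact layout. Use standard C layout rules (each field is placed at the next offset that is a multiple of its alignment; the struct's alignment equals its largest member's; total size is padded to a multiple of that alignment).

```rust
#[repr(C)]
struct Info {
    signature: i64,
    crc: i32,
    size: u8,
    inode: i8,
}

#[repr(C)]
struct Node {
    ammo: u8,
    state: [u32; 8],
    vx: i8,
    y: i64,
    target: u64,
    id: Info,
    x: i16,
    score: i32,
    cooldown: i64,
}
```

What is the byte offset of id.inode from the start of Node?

Info: 0..8  signature  (8B, 8-aligned); 8..12  crc  (4B, 4-aligned); 12..13  size  (1B, 1-aligned); 13..14  inode  (1B, 1-aligned); 14..16  -- tail padding (2B); sizeof = 16, alignof = 8
0..1  ammo  (1B, 1-aligned)
1..4  -- padding (3B)
4..36  state  (32B, 4-aligned)
36..37  vx  (1B, 1-aligned)
37..40  -- padding (3B)
40..48  y  (8B, 8-aligned)
48..56  target  (8B, 8-aligned)
56..72  id  (16B, 8-aligned)
within Info: inode at 13
56 + 13 = 69

69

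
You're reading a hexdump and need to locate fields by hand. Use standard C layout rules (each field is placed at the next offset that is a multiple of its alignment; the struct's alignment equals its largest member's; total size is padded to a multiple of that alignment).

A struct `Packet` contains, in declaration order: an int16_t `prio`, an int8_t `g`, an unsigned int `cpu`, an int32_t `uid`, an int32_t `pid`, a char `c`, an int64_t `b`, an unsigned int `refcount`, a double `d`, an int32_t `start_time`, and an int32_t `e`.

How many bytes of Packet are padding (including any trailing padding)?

0..2  prio  (2B, 2-aligned)
2..3  g  (1B, 1-aligned)
3..4  -- padding (1B)
4..8  cpu  (4B, 4-aligned)
8..12  uid  (4B, 4-aligned)
12..16  pid  (4B, 4-aligned)
16..17  c  (1B, 1-aligned)
17..24  -- padding (7B)
24..32  b  (8B, 8-aligned)
32..36  refcount  (4B, 4-aligned)
36..40  -- padding (4B)
40..48  d  (8B, 8-aligned)
48..52  start_time  (4B, 4-aligned)
52..56  e  (4B, 4-aligned)
sizeof = 56, alignof = 8
data bytes 44, size 56 → padding 12

12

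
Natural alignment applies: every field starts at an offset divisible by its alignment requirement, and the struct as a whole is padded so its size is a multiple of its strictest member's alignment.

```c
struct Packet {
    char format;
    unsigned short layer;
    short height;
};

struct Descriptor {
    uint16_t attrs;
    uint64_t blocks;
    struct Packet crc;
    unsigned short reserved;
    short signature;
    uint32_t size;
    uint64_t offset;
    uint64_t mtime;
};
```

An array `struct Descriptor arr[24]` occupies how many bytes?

1152

Packet: @0: format [1B, align 1] → 1; +1 pad (align 2); @2: layer [2B, align 2] → 4; @4: height [2B, align 2] → 6; size 6, align 2
@0: attrs [2B, align 2] → 2
+6 pad (align 8)
@8: blocks [8B, align 8] → 16
@16: crc [6B, align 2] → 22
@22: reserved [2B, align 2] → 24
@24: signature [2B, align 2] → 26
+2 pad (align 4)
@28: size [4B, align 4] → 32
@32: offset [8B, align 8] → 40
@40: mtime [8B, align 8] → 48
size 48, align 8
array of 24: 24 × 48 = 1152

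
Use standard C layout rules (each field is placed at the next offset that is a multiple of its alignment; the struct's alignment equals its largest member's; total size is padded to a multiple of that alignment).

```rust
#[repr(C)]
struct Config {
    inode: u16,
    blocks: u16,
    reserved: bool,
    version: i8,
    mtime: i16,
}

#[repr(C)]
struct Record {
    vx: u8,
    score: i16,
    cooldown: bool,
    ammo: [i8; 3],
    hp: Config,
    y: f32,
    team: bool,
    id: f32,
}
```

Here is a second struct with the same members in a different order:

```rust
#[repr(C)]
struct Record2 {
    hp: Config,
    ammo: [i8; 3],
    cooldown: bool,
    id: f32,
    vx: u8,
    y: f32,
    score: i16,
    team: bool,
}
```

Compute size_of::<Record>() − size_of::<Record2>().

Config: 0..2  inode  (2B, 2-aligned); 2..4  blocks  (2B, 2-aligned); 4..5  reserved  (1B, 1-aligned); 5..6  version  (1B, 1-aligned); 6..8  mtime  (2B, 2-aligned); sizeof = 8, alignof = 2
0..1  vx  (1B, 1-aligned)
1..2  -- padding (1B)
2..4  score  (2B, 2-aligned)
4..5  cooldown  (1B, 1-aligned)
5..8  ammo  (3B, 1-aligned)
8..16  hp  (8B, 2-aligned)
16..20  y  (4B, 4-aligned)
20..21  team  (1B, 1-aligned)
21..24  -- padding (3B)
24..28  id  (4B, 4-aligned)
sizeof = 28, alignof = 4
— Record2 —
0..8  hp  (8B, 2-aligned)
8..11  ammo  (3B, 1-aligned)
11..12  cooldown  (1B, 1-aligned)
12..16  id  (4B, 4-aligned)
16..17  vx  (1B, 1-aligned)
17..20  -- padding (3B)
20..24  y  (4B, 4-aligned)
24..26  score  (2B, 2-aligned)
26..27  team  (1B, 1-aligned)
27..28  -- tail padding (1B)
sizeof = 28, alignof = 4
28 − 28 = 0

0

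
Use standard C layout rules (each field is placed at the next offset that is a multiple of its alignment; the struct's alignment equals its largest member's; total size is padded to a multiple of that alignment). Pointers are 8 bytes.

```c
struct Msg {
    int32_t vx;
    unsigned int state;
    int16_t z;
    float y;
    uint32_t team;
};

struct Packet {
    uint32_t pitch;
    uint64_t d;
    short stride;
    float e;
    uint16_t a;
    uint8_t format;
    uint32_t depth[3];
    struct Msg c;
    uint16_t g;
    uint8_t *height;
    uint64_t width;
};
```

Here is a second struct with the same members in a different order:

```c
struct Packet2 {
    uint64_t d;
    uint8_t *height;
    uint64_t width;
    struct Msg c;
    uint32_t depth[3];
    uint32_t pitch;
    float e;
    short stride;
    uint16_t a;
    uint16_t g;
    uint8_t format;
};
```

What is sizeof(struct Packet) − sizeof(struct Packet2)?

8

Msg: @0: vx [4B, align 4] → 4; @4: state [4B, align 4] → 8; @8: z [2B, align 2] → 10; +2 pad (align 4); @12: y [4B, align 4] → 16; @16: team [4B, align 4] → 20; size 20, align 4
@0: pitch [4B, align 4] → 4
+4 pad (align 8)
@8: d [8B, align 8] → 16
@16: stride [2B, align 2] → 18
+2 pad (align 4)
@20: e [4B, align 4] → 24
@24: a [2B, align 2] → 26
@26: format [1B, align 1] → 27
+1 pad (align 4)
@28: depth [12B, align 4] → 40
@40: c [20B, align 4] → 60
@60: g [2B, align 2] → 62
+2 pad (align 8)
@64: height [8B, align 8] → 72
@72: width [8B, align 8] → 80
size 80, align 8
— Packet2 —
@0: d [8B, align 8] → 8
@8: height [8B, align 8] → 16
@16: width [8B, align 8] → 24
@24: c [20B, align 4] → 44
@44: depth [12B, align 4] → 56
@56: pitch [4B, align 4] → 60
@60: e [4B, align 4] → 64
@64: stride [2B, align 2] → 66
@66: a [2B, align 2] → 68
@68: g [2B, align 2] → 70
@70: format [1B, align 1] → 71
+1 tail pad (align 8)
size 72, align 8
80 − 72 = 8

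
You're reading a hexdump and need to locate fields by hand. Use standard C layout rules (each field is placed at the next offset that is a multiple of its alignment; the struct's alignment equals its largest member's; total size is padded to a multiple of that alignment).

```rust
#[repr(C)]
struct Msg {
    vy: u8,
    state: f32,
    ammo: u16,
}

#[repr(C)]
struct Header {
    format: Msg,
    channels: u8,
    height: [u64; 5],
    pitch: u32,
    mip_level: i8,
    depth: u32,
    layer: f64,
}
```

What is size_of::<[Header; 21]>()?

Msg: vy at 0 (size 1, align 1) → ends 1; pad 3 to align 4 for state; state at 4 (size 4, align 4) → ends 8; ammo at 8 (size 2, align 2) → ends 10; tail pad 2 to reach multiple of 4; total 12 bytes, alignment 4
format at 0 (size 12, align 4) → ends 12
channels at 12 (size 1, align 1) → ends 13
pad 3 to align 8 for height
height at 16 (size 40, align 8) → ends 56
pitch at 56 (size 4, align 4) → ends 60
mip_level at 60 (size 1, align 1) → ends 61
pad 3 to align 4 for depth
depth at 64 (size 4, align 4) → ends 68
pad 4 to align 8 for layer
layer at 72 (size 8, align 8) → ends 80
total 80 bytes, alignment 8
array of 21: 21 × 80 = 1680

1680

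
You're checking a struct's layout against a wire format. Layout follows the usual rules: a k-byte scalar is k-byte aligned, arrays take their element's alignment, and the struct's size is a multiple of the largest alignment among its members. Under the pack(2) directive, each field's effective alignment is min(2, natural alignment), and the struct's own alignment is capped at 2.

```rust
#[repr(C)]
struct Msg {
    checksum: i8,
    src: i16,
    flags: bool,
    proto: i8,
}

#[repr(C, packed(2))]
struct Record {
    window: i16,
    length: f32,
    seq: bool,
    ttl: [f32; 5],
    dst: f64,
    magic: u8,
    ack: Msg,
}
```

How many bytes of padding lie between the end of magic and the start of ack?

1

Msg: checksum at 0 (size 1, align 1) → ends 1; pad 1 to align 2 for src; src at 2 (size 2, align 2) → ends 4; flags at 4 (size 1, align 1) → ends 5; proto at 5 (size 1, align 1) → ends 6; total 6 bytes, alignment 2
window at 0 (size 2, align 2) → ends 2
length at 2 (size 4, align 2) → ends 6
seq at 6 (size 1, align 1) → ends 7
pad 1 to align 2 for ttl
ttl at 8 (size 20, align 2) → ends 28
dst at 28 (size 8, align 2) → ends 36
magic at 36 (size 1, align 1) → ends 37
pad 1 to align 2 for ack
ack at 38 (size 6, align 2) → ends 44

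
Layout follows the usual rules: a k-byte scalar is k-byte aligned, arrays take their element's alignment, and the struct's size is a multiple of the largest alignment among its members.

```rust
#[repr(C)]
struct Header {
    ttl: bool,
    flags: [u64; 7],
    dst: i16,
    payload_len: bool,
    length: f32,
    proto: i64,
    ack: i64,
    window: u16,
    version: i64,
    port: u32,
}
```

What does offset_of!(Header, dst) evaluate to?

64

0..1  ttl  (1B, 1-aligned)
1..8  -- padding (7B)
8..64  flags  (56B, 8-aligned)
64..66  dst  (2B, 2-aligned)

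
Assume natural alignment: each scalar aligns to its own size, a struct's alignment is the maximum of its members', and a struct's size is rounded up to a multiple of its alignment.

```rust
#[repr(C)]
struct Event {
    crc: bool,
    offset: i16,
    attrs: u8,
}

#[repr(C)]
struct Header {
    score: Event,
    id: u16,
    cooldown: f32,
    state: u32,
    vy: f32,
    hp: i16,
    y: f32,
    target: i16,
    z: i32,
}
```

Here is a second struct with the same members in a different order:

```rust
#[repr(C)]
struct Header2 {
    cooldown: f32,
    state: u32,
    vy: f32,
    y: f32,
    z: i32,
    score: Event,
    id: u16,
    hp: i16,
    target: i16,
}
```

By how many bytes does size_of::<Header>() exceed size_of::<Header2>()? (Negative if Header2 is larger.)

Event: crc at 0 (size 1, align 1) → ends 1; pad 1 to align 2 for offset; offset at 2 (size 2, align 2) → ends 4; attrs at 4 (size 1, align 1) → ends 5; tail pad 1 to reach multiple of 2; total 6 bytes, alignment 2
score at 0 (size 6, align 2) → ends 6
id at 6 (size 2, align 2) → ends 8
cooldown at 8 (size 4, align 4) → ends 12
state at 12 (size 4, align 4) → ends 16
vy at 16 (size 4, align 4) → ends 20
hp at 20 (size 2, align 2) → ends 22
pad 2 to align 4 for y
y at 24 (size 4, align 4) → ends 28
target at 28 (size 2, align 2) → ends 30
pad 2 to align 4 for z
z at 32 (size 4, align 4) → ends 36
total 36 bytes, alignment 4
— Header2 —
cooldown at 0 (size 4, align 4) → ends 4
state at 4 (size 4, align 4) → ends 8
vy at 8 (size 4, align 4) → ends 12
y at 12 (size 4, align 4) → ends 16
z at 16 (size 4, align 4) → ends 20
score at 20 (size 6, align 2) → ends 26
id at 26 (size 2, align 2) → ends 28
hp at 28 (size 2, align 2) → ends 30
target at 30 (size 2, align 2) → ends 32
total 32 bytes, alignment 4
36 − 32 = 4

4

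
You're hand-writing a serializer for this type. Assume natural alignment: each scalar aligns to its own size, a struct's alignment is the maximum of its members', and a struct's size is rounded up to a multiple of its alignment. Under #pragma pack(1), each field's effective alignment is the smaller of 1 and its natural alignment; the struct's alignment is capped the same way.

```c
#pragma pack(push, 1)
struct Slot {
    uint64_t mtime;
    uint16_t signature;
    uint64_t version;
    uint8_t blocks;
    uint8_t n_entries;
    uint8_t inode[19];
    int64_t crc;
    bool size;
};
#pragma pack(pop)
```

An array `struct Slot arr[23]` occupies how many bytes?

@0: mtime [8B, align 1] → 8
@8: signature [2B, align 1] → 10
@10: version [8B, align 1] → 18
@18: blocks [1B, align 1] → 19
@19: n_entries [1B, align 1] → 20
@20: inode [19B, align 1] → 39
@39: crc [8B, align 1] → 47
@47: size [1B, align 1] → 48
size 48, align 1
array of 23: 23 × 48 = 1104

1104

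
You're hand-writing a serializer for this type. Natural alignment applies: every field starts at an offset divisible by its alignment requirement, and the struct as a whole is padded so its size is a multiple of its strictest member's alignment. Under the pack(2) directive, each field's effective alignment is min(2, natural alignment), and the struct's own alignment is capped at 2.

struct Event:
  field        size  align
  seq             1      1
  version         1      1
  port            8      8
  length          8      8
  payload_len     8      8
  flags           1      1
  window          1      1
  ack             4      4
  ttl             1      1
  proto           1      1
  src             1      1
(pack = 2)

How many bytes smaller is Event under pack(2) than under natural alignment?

natural layout:
  0..1  seq  (1B, 1-aligned)
  1..2  version  (1B, 1-aligned)
  2..8  -- padding (6B)
  8..16  port  (8B, 8-aligned)
  16..24  length  (8B, 8-aligned)
  24..32  payload_len  (8B, 8-aligned)
  32..33  flags  (1B, 1-aligned)
  33..34  window  (1B, 1-aligned)
  34..36  -- padding (2B)
  36..40  ack  (4B, 4-aligned)
  40..41  ttl  (1B, 1-aligned)
  41..42  proto  (1B, 1-aligned)
  42..43  src  (1B, 1-aligned)
  43..48  -- tail padding (5B)
  sizeof = 48, alignof = 8
packed(2) layout:
  0..1  seq  (1B, 1-aligned)
  1..2  version  (1B, 1-aligned)
  2..10  port  (8B, 2-aligned)
  10..18  length  (8B, 2-aligned)
  18..26  payload_len  (8B, 2-aligned)
  26..27  flags  (1B, 1-aligned)
  27..28  window  (1B, 1-aligned)
  28..32  ack  (4B, 2-aligned)
  32..33  ttl  (1B, 1-aligned)
  33..34  proto  (1B, 1-aligned)
  34..35  src  (1B, 1-aligned)
  35..36  -- tail padding (1B)
  sizeof = 36, alignof = 2
48 − 36 = 12

12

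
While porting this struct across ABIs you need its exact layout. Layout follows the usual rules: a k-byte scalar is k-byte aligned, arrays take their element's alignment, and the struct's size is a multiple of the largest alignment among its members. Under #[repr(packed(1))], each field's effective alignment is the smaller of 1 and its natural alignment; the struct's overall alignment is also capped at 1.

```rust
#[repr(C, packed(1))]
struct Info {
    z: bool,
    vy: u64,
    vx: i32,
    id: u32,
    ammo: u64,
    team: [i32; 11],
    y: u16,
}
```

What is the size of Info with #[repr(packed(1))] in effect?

0..1  z  (1B, 1-aligned)
1..9  vy  (8B, 1-aligned)
9..13  vx  (4B, 1-aligned)
13..17  id  (4B, 1-aligned)
17..25  ammo  (8B, 1-aligned)
25..69  team  (44B, 1-aligned)
69..71  y  (2B, 1-aligned)
sizeof = 71, alignof = 1

71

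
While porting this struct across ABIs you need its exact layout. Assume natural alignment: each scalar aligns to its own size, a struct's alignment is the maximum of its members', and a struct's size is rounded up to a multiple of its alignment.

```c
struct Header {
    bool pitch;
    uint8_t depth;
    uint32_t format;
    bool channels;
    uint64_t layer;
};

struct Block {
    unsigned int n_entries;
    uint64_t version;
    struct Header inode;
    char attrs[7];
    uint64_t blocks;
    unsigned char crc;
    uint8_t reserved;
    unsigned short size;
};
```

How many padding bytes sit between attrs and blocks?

Header: @0: pitch [1B, align 1] → 1; @1: depth [1B, align 1] → 2; +2 pad (align 4); @4: format [4B, align 4] → 8; @8: channels [1B, align 1] → 9; +7 pad (align 8); @16: layer [8B, align 8] → 24; size 24, align 8
@0: n_entries [4B, align 4] → 4
+4 pad (align 8)
@8: version [8B, align 8] → 16
@16: inode [24B, align 8] → 40
@40: attrs [7B, align 1] → 47
+1 pad (align 8)
@48: blocks [8B, align 8] → 56

1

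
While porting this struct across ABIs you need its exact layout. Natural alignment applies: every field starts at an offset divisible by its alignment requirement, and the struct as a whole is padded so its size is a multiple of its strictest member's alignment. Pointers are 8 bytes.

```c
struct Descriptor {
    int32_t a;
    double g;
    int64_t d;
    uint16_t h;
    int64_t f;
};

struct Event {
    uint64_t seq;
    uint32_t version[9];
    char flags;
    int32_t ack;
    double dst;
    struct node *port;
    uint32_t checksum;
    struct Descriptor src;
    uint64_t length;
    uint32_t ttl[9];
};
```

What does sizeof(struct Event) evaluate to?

Descriptor: a at 0 (size 4, align 4) → ends 4; pad 4 to align 8 for g; g at 8 (size 8, align 8) → ends 16; d at 16 (size 8, align 8) → ends 24; h at 24 (size 2, align 2) → ends 26; pad 6 to align 8 for f; f at 32 (size 8, align 8) → ends 40; total 40 bytes, alignment 8
seq at 0 (size 8, align 8) → ends 8
version at 8 (size 36, align 4) → ends 44
flags at 44 (size 1, align 1) → ends 45
pad 3 to align 4 for ack
ack at 48 (size 4, align 4) → ends 52
pad 4 to align 8 for dst
dst at 56 (size 8, align 8) → ends 64
port at 64 (size 8, align 8) → ends 72
checksum at 72 (size 4, align 4) → ends 76
pad 4 to align 8 for src
src at 80 (size 40, align 8) → ends 120
length at 120 (size 8, align 8) → ends 128
ttl at 128 (size 36, align 4) → ends 164
tail pad 4 to reach multiple of 8
total 168 bytes, alignment 8

168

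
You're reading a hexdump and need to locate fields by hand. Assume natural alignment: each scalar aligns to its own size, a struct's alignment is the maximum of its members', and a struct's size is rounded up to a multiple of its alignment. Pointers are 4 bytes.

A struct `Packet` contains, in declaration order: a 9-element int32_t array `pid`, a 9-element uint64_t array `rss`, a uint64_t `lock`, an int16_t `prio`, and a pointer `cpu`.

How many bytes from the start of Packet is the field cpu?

@0: pid [36B, align 4] → 36
+4 pad (align 8)
@40: rss [72B, align 8] → 112
@112: lock [8B, align 8] → 120
@120: prio [2B, align 2] → 122
+2 pad (align 4)
@124: cpu [4B, align 4] → 128

124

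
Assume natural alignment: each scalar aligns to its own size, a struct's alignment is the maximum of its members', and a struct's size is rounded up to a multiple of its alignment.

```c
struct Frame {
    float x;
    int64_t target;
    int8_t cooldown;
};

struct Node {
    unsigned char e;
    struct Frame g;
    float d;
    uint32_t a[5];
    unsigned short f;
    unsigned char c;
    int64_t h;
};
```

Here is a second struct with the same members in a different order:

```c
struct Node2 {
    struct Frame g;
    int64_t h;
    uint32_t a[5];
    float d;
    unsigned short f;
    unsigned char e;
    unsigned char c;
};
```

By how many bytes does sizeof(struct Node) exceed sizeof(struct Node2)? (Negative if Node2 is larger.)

Frame: x at 0 (size 4, align 4) → ends 4; pad 4 to align 8 for target; target at 8 (size 8, align 8) → ends 16; cooldown at 16 (size 1, align 1) → ends 17; tail pad 7 to reach multiple of 8; total 24 bytes, alignment 8
e at 0 (size 1, align 1) → ends 1
pad 7 to align 8 for g
g at 8 (size 24, align 8) → ends 32
d at 32 (size 4, align 4) → ends 36
a at 36 (size 20, align 4) → ends 56
f at 56 (size 2, align 2) → ends 58
c at 58 (size 1, align 1) → ends 59
pad 5 to align 8 for h
h at 64 (size 8, align 8) → ends 72
total 72 bytes, alignment 8
— Node2 —
g at 0 (size 24, align 8) → ends 24
h at 24 (size 8, align 8) → ends 32
a at 32 (size 20, align 4) → ends 52
d at 52 (size 4, align 4) → ends 56
f at 56 (size 2, align 2) → ends 58
e at 58 (size 1, align 1) → ends 59
c at 59 (size 1, align 1) → ends 60
tail pad 4 to reach multiple of 8
total 64 bytes, alignment 8
72 − 64 = 8

8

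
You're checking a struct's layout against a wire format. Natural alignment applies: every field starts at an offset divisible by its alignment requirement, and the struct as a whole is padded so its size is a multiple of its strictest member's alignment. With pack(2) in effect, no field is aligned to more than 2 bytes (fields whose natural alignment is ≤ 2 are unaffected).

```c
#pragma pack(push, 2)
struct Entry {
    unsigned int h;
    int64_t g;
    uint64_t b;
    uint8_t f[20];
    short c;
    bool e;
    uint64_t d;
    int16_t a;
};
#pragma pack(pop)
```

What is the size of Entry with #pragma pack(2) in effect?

54

@0: h [4B, align 2] → 4
@4: g [8B, align 2] → 12
@12: b [8B, align 2] → 20
@20: f [20B, align 1] → 40
@40: c [2B, align 2] → 42
@42: e [1B, align 1] → 43
+1 pad (align 2)
@44: d [8B, align 2] → 52
@52: a [2B, align 2] → 54
size 54, align 2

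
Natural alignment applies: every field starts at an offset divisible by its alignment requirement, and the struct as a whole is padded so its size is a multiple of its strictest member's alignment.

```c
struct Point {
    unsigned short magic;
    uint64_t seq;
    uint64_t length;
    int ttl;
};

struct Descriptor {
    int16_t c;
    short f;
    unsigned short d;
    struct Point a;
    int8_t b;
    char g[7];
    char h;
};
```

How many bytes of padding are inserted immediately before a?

2

Point: @0: magic [2B, align 2] → 2; +6 pad (align 8); @8: seq [8B, align 8] → 16; @16: length [8B, align 8] → 24; @24: ttl [4B, align 4] → 28; +4 tail pad (align 8); size 32, align 8
@0: c [2B, align 2] → 2
@2: f [2B, align 2] → 4
@4: d [2B, align 2] → 6
+2 pad (align 8)
@8: a [32B, align 8] → 40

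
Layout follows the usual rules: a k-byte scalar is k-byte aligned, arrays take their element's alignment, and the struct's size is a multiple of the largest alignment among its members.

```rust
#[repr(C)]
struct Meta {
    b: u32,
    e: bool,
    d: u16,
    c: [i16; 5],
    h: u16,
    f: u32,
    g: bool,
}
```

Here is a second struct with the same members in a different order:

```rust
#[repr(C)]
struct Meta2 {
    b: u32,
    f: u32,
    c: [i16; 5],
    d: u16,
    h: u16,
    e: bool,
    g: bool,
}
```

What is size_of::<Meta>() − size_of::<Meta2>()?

0..4  b  (4B, 4-aligned)
4..5  e  (1B, 1-aligned)
5..6  -- padding (1B)
6..8  d  (2B, 2-aligned)
8..18  c  (10B, 2-aligned)
18..20  h  (2B, 2-aligned)
20..24  f  (4B, 4-aligned)
24..25  g  (1B, 1-aligned)
25..28  -- tail padding (3B)
sizeof = 28, alignof = 4
— Meta2 —
0..4  b  (4B, 4-aligned)
4..8  f  (4B, 4-aligned)
8..18  c  (10B, 2-aligned)
18..20  d  (2B, 2-aligned)
20..22  h  (2B, 2-aligned)
22..23  e  (1B, 1-aligned)
23..24  g  (1B, 1-aligned)
sizeof = 24, alignof = 4
28 − 24 = 4

4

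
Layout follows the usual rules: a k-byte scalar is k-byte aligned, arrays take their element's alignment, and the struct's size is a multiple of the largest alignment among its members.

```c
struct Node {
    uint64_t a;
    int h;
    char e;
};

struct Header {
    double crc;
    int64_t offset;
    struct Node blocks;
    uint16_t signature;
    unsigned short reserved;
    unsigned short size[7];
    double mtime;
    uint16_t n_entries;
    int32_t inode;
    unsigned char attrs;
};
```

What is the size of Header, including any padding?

80

Node: a at 0 (size 8, align 8) → ends 8; h at 8 (size 4, align 4) → ends 12; e at 12 (size 1, align 1) → ends 13; tail pad 3 to reach multiple of 8; total 16 bytes, alignment 8
crc at 0 (size 8, align 8) → ends 8
offset at 8 (size 8, align 8) → ends 16
blocks at 16 (size 16, align 8) → ends 32
signature at 32 (size 2, align 2) → ends 34
reserved at 34 (size 2, align 2) → ends 36
size at 36 (size 14, align 2) → ends 50
pad 6 to align 8 for mtime
mtime at 56 (size 8, align 8) → ends 64
n_entries at 64 (size 2, align 2) → ends 66
pad 2 to align 4 for inode
inode at 68 (size 4, align 4) → ends 72
attrs at 72 (size 1, align 1) → ends 73
tail pad 7 to reach multiple of 8
total 80 bytes, alignment 8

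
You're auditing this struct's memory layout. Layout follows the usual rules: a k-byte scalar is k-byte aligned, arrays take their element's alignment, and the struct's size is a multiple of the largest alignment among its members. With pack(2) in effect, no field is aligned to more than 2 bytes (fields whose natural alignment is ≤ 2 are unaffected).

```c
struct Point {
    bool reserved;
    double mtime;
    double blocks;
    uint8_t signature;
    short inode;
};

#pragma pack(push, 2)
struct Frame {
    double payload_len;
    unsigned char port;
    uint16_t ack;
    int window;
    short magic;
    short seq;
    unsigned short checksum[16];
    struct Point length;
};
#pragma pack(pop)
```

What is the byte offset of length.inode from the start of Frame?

78

Point: @0: reserved [1B, align 1] → 1; +7 pad (align 8); @8: mtime [8B, align 8] → 16; @16: blocks [8B, align 8] → 24; @24: signature [1B, align 1] → 25; +1 pad (align 2); @26: inode [2B, align 2] → 28; +4 tail pad (align 8); size 32, align 8
@0: payload_len [8B, align 2] → 8
@8: port [1B, align 1] → 9
+1 pad (align 2)
@10: ack [2B, align 2] → 12
@12: window [4B, align 2] → 16
@16: magic [2B, align 2] → 18
@18: seq [2B, align 2] → 20
@20: checksum [32B, align 2] → 52
@52: length [32B, align 2] → 84
within Point: inode at 26
52 + 26 = 78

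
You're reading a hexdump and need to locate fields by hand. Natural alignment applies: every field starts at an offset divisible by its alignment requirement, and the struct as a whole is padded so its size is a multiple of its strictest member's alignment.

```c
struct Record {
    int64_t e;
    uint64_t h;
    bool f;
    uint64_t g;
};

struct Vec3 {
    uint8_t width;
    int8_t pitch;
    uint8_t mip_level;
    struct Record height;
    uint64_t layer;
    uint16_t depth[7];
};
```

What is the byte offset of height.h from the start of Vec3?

Record: 0..8  e  (8B, 8-aligned); 8..16  h  (8B, 8-aligned); 16..17  f  (1B, 1-aligned); 17..24  -- padding (7B); 24..32  g  (8B, 8-aligned); sizeof = 32, alignof = 8
0..1  width  (1B, 1-aligned)
1..2  pitch  (1B, 1-aligned)
2..3  mip_level  (1B, 1-aligned)
3..8  -- padding (5B)
8..40  height  (32B, 8-aligned)
within Record: h at 8
8 + 8 = 16

16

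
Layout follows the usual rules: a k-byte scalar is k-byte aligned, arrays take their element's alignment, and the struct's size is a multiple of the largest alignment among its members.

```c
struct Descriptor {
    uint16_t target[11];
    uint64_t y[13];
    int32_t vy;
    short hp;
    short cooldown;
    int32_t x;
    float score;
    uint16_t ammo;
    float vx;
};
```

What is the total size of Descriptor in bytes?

@0: target [22B, align 2] → 22
+2 pad (align 8)
@24: y [104B, align 8] → 128
@128: vy [4B, align 4] → 132
@132: hp [2B, align 2] → 134
@134: cooldown [2B, align 2] → 136
@136: x [4B, align 4] → 140
@140: score [4B, align 4] → 144
@144: ammo [2B, align 2] → 146
+2 pad (align 4)
@148: vx [4B, align 4] → 152
size 152, align 8

152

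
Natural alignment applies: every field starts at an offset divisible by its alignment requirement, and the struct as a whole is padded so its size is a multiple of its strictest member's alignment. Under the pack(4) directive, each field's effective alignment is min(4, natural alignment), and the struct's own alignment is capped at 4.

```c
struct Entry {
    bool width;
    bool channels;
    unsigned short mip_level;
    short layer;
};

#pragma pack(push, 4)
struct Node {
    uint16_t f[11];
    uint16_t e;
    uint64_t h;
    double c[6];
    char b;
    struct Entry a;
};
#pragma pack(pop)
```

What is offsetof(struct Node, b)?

80

Entry: @0: width [1B, align 1] → 1; @1: channels [1B, align 1] → 2; @2: mip_level [2B, align 2] → 4; @4: layer [2B, align 2] → 6; size 6, align 2
@0: f [22B, align 2] → 22
@22: e [2B, align 2] → 24
@24: h [8B, align 4] → 32
@32: c [48B, align 4] → 80
@80: b [1B, align 1] → 81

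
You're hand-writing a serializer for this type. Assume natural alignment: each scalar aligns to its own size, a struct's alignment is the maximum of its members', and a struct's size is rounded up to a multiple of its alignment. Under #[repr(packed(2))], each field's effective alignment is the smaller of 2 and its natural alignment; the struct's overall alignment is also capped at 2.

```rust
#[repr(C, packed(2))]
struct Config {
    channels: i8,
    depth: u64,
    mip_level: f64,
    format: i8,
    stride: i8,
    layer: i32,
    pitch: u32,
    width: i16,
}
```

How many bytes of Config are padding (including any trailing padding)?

channels at 0 (size 1, align 1) → ends 1
pad 1 to align 2 for depth
depth at 2 (size 8, align 2) → ends 10
mip_level at 10 (size 8, align 2) → ends 18
format at 18 (size 1, align 1) → ends 19
stride at 19 (size 1, align 1) → ends 20
layer at 20 (size 4, align 2) → ends 24
pitch at 24 (size 4, align 2) → ends 28
width at 28 (size 2, align 2) → ends 30
total 30 bytes, alignment 2
data bytes 29, size 30 → padding 1

1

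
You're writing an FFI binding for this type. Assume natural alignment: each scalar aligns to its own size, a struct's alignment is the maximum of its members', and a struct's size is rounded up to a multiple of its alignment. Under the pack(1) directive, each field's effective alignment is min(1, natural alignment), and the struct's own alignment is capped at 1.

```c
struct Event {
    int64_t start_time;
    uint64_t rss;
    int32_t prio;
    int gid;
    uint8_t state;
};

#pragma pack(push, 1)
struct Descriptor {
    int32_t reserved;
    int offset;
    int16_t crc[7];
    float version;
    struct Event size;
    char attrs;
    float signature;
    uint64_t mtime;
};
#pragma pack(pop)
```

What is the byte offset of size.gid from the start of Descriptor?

Event: 0..8  start_time  (8B, 8-aligned); 8..16  rss  (8B, 8-aligned); 16..20  prio  (4B, 4-aligned); 20..24  gid  (4B, 4-aligned); 24..25  state  (1B, 1-aligned); 25..32  -- tail padding (7B); sizeof = 32, alignof = 8
0..4  reserved  (4B, 1-aligned)
4..8  offset  (4B, 1-aligned)
8..22  crc  (14B, 1-aligned)
22..26  version  (4B, 1-aligned)
26..58  size  (32B, 1-aligned)
within Event: gid at 20
26 + 20 = 46

46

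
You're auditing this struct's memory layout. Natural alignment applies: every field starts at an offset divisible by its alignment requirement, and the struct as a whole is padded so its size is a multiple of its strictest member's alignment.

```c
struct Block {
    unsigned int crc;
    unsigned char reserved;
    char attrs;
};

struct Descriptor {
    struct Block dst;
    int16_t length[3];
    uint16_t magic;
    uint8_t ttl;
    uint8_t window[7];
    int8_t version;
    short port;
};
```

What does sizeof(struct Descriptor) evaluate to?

28 bytes

Block: crc at 0 (size 4, align 4) → ends 4; reserved at 4 (size 1, align 1) → ends 5; attrs at 5 (size 1, align 1) → ends 6; tail pad 2 to reach multiple of 4; total 8 bytes, alignment 4
dst at 0 (size 8, align 4) → ends 8
length at 8 (size 6, align 2) → ends 14
magic at 14 (size 2, align 2) → ends 16
ttl at 16 (size 1, align 1) → ends 17
window at 17 (size 7, align 1) → ends 24
version at 24 (size 1, align 1) → ends 25
pad 1 to align 2 for port
port at 26 (size 2, align 2) → ends 28
total 28 bytes, alignment 4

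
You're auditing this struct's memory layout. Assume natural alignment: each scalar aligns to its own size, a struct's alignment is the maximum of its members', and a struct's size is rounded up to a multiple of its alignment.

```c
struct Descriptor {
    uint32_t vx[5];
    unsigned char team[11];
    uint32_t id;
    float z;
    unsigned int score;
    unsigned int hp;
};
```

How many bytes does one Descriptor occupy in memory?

48 bytes

vx at 0 (size 20, align 4) → ends 20
team at 20 (size 11, align 1) → ends 31
pad 1 to align 4 for id
id at 32 (size 4, align 4) → ends 36
z at 36 (size 4, align 4) → ends 40
score at 40 (size 4, align 4) → ends 44
hp at 44 (size 4, align 4) → ends 48
total 48 bytes, alignment 4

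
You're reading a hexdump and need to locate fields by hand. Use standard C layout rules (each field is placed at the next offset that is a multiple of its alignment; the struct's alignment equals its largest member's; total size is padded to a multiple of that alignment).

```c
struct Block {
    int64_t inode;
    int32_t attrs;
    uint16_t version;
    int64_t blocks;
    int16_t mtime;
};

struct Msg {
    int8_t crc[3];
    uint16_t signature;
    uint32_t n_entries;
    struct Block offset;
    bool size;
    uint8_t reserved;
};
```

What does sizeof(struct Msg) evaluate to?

56 bytes

Block: inode at 0 (size 8, align 8) → ends 8; attrs at 8 (size 4, align 4) → ends 12; version at 12 (size 2, align 2) → ends 14; pad 2 to align 8 for blocks; blocks at 16 (size 8, align 8) → ends 24; mtime at 24 (size 2, align 2) → ends 26; tail pad 6 to reach multiple of 8; total 32 bytes, alignment 8
crc at 0 (size 3, align 1) → ends 3
pad 1 to align 2 for signature
signature at 4 (size 2, align 2) → ends 6
pad 2 to align 4 for n_entries
n_entries at 8 (size 4, align 4) → ends 12
pad 4 to align 8 for offset
offset at 16 (size 32, align 8) → ends 48
size at 48 (size 1, align 1) → ends 49
reserved at 49 (size 1, align 1) → ends 50
tail pad 6 to reach multiple of 8
total 56 bytes, alignment 8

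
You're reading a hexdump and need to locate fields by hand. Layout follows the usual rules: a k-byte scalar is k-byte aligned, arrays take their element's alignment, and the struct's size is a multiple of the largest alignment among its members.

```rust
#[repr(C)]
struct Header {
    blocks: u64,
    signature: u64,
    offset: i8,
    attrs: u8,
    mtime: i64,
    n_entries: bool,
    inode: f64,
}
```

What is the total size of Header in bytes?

48 bytes

0..8  blocks  (8B, 8-aligned)
8..16  signature  (8B, 8-aligned)
16..17  offset  (1B, 1-aligned)
17..18  attrs  (1B, 1-aligned)
18..24  -- padding (6B)
24..32  mtime  (8B, 8-aligned)
32..33  n_entries  (1B, 1-aligned)
33..40  -- padding (7B)
40..48  inode  (8B, 8-aligned)
sizeof = 48, alignof = 8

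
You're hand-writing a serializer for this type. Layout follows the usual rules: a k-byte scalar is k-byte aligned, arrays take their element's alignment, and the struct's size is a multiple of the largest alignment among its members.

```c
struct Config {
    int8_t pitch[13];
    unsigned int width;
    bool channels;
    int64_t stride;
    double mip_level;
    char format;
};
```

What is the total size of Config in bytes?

pitch at 0 (size 13, align 1) → ends 13
pad 3 to align 4 for width
width at 16 (size 4, align 4) → ends 20
channels at 20 (size 1, align 1) → ends 21
pad 3 to align 8 for stride
stride at 24 (size 8, align 8) → ends 32
mip_level at 32 (size 8, align 8) → ends 40
format at 40 (size 1, align 1) → ends 41
tail pad 7 to reach multiple of 8
total 48 bytes, alignment 8

48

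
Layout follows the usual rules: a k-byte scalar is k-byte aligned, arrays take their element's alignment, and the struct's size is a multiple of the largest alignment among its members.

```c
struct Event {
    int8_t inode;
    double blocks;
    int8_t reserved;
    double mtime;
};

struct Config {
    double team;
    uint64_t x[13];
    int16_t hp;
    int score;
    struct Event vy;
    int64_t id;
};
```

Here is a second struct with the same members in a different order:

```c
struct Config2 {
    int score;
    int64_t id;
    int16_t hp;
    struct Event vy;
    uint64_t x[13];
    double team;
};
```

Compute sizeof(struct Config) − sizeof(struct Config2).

-8

Event: inode at 0 (size 1, align 1) → ends 1; pad 7 to align 8 for blocks; blocks at 8 (size 8, align 8) → ends 16; reserved at 16 (size 1, align 1) → ends 17; pad 7 to align 8 for mtime; mtime at 24 (size 8, align 8) → ends 32; total 32 bytes, alignment 8
team at 0 (size 8, align 8) → ends 8
x at 8 (size 104, align 8) → ends 112
hp at 112 (size 2, align 2) → ends 114
pad 2 to align 4 for score
score at 116 (size 4, align 4) → ends 120
vy at 120 (size 32, align 8) → ends 152
id at 152 (size 8, align 8) → ends 160
total 160 bytes, alignment 8
— Config2 —
score at 0 (size 4, align 4) → ends 4
pad 4 to align 8 for id
id at 8 (size 8, align 8) → ends 16
hp at 16 (size 2, align 2) → ends 18
pad 6 to align 8 for vy
vy at 24 (size 32, align 8) → ends 56
x at 56 (size 104, align 8) → ends 160
team at 160 (size 8, align 8) → ends 168
total 168 bytes, alignment 8
160 − 168 = -8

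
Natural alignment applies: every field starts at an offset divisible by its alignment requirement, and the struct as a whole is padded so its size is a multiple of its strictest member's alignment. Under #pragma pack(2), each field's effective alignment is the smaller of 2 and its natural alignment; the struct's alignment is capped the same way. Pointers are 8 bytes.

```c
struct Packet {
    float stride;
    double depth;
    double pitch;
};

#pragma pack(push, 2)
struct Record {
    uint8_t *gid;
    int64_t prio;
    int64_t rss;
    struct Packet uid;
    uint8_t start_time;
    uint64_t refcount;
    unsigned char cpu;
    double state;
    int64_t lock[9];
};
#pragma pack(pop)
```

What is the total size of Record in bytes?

Packet: @0: stride [4B, align 4] → 4; +4 pad (align 8); @8: depth [8B, align 8] → 16; @16: pitch [8B, align 8] → 24; size 24, align 8
@0: gid [8B, align 2] → 8
@8: prio [8B, align 2] → 16
@16: rss [8B, align 2] → 24
@24: uid [24B, align 2] → 48
@48: start_time [1B, align 1] → 49
+1 pad (align 2)
@50: refcount [8B, align 2] → 58
@58: cpu [1B, align 1] → 59
+1 pad (align 2)
@60: state [8B, align 2] → 68
@68: lock [72B, align 2] → 140
size 140, align 2

140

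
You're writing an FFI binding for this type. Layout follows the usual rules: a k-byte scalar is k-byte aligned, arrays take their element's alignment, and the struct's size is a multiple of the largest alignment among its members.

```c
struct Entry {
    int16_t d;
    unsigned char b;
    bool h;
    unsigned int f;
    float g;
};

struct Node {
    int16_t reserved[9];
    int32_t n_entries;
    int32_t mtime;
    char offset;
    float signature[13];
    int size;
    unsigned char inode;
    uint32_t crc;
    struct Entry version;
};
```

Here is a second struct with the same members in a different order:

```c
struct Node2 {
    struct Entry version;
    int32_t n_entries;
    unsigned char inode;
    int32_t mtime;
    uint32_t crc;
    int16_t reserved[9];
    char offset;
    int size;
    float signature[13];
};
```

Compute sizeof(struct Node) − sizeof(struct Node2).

Entry: @0: d [2B, align 2] → 2; @2: b [1B, align 1] → 3; @3: h [1B, align 1] → 4; @4: f [4B, align 4] → 8; @8: g [4B, align 4] → 12; size 12, align 4
@0: reserved [18B, align 2] → 18
+2 pad (align 4)
@20: n_entries [4B, align 4] → 24
@24: mtime [4B, align 4] → 28
@28: offset [1B, align 1] → 29
+3 pad (align 4)
@32: signature [52B, align 4] → 84
@84: size [4B, align 4] → 88
@88: inode [1B, align 1] → 89
+3 pad (align 4)
@92: crc [4B, align 4] → 96
@96: version [12B, align 4] → 108
size 108, align 4
— Node2 —
@0: version [12B, align 4] → 12
@12: n_entries [4B, align 4] → 16
@16: inode [1B, align 1] → 17
+3 pad (align 4)
@20: mtime [4B, align 4] → 24
@24: crc [4B, align 4] → 28
@28: reserved [18B, align 2] → 46
@46: offset [1B, align 1] → 47
+1 pad (align 4)
@48: size [4B, align 4] → 52
@52: signature [52B, align 4] → 104
size 104, align 4
108 − 104 = 4

4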